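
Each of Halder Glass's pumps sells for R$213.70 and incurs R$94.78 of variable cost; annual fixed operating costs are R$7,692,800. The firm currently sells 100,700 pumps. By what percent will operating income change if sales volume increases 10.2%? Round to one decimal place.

Total contribution margin = 100,700 × R$118.92 = R$11,975,244.00.
Operating income = contribution − fixed costs = R$11,975,244.00 − R$7,692,800 = R$4,282,444.00.
DOL = contribution ÷ EBIT = R$11,975,244.00 ÷ R$4,282,444.00 = 2.7964.
So EBIT moves 2.7964 × (+10.2%) = +28.5%.

+28.5%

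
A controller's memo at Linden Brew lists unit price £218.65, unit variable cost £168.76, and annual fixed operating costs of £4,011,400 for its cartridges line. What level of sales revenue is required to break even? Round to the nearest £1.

£17,580,529

CM per unit = £218.65 − £168.76 = £49.89; CM ratio = £49.89 / £218.65 = 0.2282.
Break-even revenue = fixed costs × price ÷ CM = £4,011,400 × £218.65 ÷ £49.89 = £17,580,529.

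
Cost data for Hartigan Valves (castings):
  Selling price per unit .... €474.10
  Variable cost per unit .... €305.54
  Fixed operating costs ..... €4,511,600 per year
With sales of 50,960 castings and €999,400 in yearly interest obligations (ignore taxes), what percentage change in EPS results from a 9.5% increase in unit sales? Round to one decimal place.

+26.5%

Total contribution margin = 50,960 × €168.56 = €8,589,817.60.
Operating income = contribution − fixed costs = €8,589,817.60 − €4,511,600 = €4,078,217.60.
Interest = €999,400.00, so EBIT − I = €3,078,817.60.
Degree of combined leverage = contribution ÷ (EBIT − I) = €8,589,817.60 ÷ €3,078,817.60 = 2.7900.
%ΔEPS = DCL × %ΔSales = 2.7900 × +9.5% = +26.5%.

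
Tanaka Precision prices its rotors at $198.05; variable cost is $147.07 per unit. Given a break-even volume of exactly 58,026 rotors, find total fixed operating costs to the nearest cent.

$2,958,165.48

Unit CM = price − variable cost = $198.05 − $147.07 = $50.98.
Fixed costs = break-even units × CM = 58,026 × $50.98 = $2,958,165.48.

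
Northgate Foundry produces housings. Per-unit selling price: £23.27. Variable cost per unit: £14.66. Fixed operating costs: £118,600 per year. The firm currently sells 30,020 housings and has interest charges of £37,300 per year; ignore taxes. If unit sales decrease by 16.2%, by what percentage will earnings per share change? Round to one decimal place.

Contribution at this volume is 30,020 × £8.61 = £258,472.20.
EBIT = £258,472.20 − £118,600 = £139,872.20.
Interest = £37,300.00, so EBIT − I = £102,572.20.
Degree of combined leverage = contribution ÷ (EBIT − I) = £258,472.20 ÷ £102,572.20 = 2.5199.
%ΔEPS = DCL × %ΔSales = 2.5199 × -16.2% = -40.8%.

-40.8%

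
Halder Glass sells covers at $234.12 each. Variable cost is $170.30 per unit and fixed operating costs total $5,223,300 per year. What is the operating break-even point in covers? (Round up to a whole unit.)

81,845 covers

Contribution margin per unit = $234.12 − $170.30 = $63.82.
Break-even Q = $5,223,300 / $63.82 = 81,844.25 → 81,845 covers.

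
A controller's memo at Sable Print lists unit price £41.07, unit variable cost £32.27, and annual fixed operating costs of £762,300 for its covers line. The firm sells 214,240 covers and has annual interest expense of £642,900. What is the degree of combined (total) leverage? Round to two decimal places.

Total contribution margin = 214,240 × £8.80 = £1,885,312.00.
Subtracting fixed costs: EBIT = £1,885,312.00 − £762,300 = £1,123,012.00. Interest = £642,900.00.
DOL = £1,885,312.00 ÷ £1,123,012.00 = 1.6788; DFL = £1,123,012.00 ÷ £480,112.00 = 2.3391.
Combined leverage = 1.6788 × 2.3391 = 3.9269.

3.93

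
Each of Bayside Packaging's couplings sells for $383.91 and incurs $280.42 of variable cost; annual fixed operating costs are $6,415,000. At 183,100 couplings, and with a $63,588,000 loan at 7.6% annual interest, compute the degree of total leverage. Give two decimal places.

Total contribution margin = 183,100 × $103.49 = $18,949,019.00.
Subtracting fixed costs: EBIT = $18,949,019.00 − $6,415,000 = $12,534,019.00. Interest = $4,832,688.00, so EBIT − I = $7,701,331.00.
DCL = contribution ÷ (EBIT − I) = $18,949,019.00 ÷ $7,701,331.00 = 2.4605.

2.46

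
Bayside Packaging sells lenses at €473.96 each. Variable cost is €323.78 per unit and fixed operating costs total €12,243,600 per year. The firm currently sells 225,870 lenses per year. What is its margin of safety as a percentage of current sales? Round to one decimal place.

63.9%

Each unit contributes €473.96 − €323.78 = €150.18. Break-even units = €12,243,600 ÷ €150.18 = 81,526.17; break-even revenue = 81,526.17 × €473.96 = €38,640,142.87.
Current sales = 225,870 × €473.96 = €107,053,345.20.
Margin of safety = (€107,053,345.20 − €38,640,142.87) ÷ €107,053,345.20 = 63.9%.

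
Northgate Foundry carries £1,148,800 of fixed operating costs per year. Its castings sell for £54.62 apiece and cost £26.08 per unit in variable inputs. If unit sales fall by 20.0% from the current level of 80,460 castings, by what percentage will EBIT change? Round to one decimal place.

At 80,460 units, contribution = 80,460 × £28.54 = £2,296,328.40.
Subtracting fixed costs: EBIT = £2,296,328.40 − £1,148,800 = £1,147,528.40.
So DOL = total CM / EBIT = £2,296,328.40 / £1,147,528.40 = 2.0011.
%ΔEBIT = DOL × %ΔSales = 2.0011 × -20.0% = -40.0%.

-40.0%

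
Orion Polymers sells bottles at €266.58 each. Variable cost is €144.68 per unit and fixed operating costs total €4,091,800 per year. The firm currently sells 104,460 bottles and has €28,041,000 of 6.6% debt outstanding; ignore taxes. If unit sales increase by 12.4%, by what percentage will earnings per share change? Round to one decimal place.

Total contribution margin = 104,460 × €121.90 = €12,733,674.00.
EBIT = €12,733,674.00 − €4,091,800 = €8,641,874.00.
After interest of €1,850,706.00, pre-tax earnings = €6,791,168.00.
Degree of combined leverage = contribution ÷ (EBIT − I) = €12,733,674.00 ÷ €6,791,168.00 = 1.8750.
EPS therefore changes by 1.8750 × (+12.4%) = +23.3%.

+23.3%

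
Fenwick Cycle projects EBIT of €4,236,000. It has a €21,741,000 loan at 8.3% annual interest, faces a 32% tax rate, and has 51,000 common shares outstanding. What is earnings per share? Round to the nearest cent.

Interest = €1,804,503.00, so EBT = €4,236,000 − €1,804,503.00 = €2,431,497.00.
Net income = €2,431,497.00 × (1 − 0.32) = €1,653,417.96.
EPS = €1,653,417.96 ÷ 51,000 = €32.42.

€32.42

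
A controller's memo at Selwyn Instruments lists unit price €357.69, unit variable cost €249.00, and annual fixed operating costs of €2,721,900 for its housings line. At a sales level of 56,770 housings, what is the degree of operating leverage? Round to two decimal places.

Total contribution margin = 56,770 × €108.69 = €6,170,331.30.
EBIT = €6,170,331.30 − €2,721,900 = €3,448,431.30.
So DOL = total CM / EBIT = €6,170,331.30 / €3,448,431.30 = 1.7893.

1.79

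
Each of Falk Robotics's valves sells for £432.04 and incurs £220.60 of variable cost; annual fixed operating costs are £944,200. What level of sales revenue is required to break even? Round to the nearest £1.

£1,929,305

Contribution margin per unit = £432.04 − £220.60 = £211.44, a CM ratio of £211.44 ÷ £432.04 = 0.4894.
Break-even revenue = fixed costs × price ÷ CM = £944,200 × £432.04 ÷ £211.44 = £1,929,305.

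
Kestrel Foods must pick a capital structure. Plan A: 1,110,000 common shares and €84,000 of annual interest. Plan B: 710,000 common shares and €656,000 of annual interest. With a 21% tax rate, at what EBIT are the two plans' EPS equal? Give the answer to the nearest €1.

At indifference, (EBIT − 84,000)(1 − t)/1,110,000 = (EBIT − 656,000)(1 − t)/710,000.
The (1 − t) factor cancels: (EBIT − 84,000) × 710,000 = (EBIT − 656,000) × 1,110,000.
EBIT × (1,110,000 − 710,000) = 656,000 × 1,110,000 − 84,000 × 710,000 = 668,520,000,000, so EBIT = 668,520,000,000 ÷ 400,000 = 1,671,300.00.

€1,671,300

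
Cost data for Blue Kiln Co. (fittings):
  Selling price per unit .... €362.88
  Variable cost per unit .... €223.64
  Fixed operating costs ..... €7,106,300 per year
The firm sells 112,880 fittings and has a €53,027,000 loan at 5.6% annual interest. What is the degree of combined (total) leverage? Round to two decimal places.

2.79

At 112,880 units, contribution = 112,880 × €139.24 = €15,717,411.20.
EBIT = €15,717,411.20 − €7,106,300 = €8,611,111.20. Interest = €2,969,512.00.
DOL = €15,717,411.20 ÷ €8,611,111.20 = 1.8252; DFL = €8,611,111.20 ÷ €5,641,599.20 = 1.5264.
DCL = DOL × DFL = 1.8252 × 1.5264 = 2.7860.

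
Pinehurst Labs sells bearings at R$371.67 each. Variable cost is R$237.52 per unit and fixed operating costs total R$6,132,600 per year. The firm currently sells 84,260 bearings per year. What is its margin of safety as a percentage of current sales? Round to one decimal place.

45.7%

Unit CM = price − variable cost = R$371.67 − R$237.52 = R$134.15. Break-even units = R$6,132,600 ÷ R$134.15 = 45,714.50; break-even revenue = 45,714.50 × R$371.67 = R$16,990,707.73.
Current sales = 84,260 × R$371.67 = R$31,316,914.20.
Margin of safety = (R$31,316,914.20 − R$16,990,707.73) ÷ R$31,316,914.20 = 45.7%.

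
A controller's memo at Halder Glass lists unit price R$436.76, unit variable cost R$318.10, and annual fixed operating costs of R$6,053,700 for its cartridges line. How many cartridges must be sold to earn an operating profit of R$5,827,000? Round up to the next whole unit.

100,124 cartridges

Contribution margin per unit = R$436.76 − R$318.10 = R$118.66.
Need Q such that Q × R$118.66 − R$6,053,700 = R$5,827,000, i.e. Q = R$11,880,700 / R$118.66 = 100,123.88 → 100,124.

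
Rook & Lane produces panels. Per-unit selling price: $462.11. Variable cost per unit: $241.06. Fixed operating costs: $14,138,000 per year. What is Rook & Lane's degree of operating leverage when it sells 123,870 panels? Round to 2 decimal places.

2.07

Total contribution margin = 123,870 × $221.05 = $27,381,463.50.
Subtracting fixed costs: EBIT = $27,381,463.50 − $14,138,000 = $13,243,463.50.
Degree of operating leverage = $27,381,463.50 / $13,243,463.50 = 2.0675.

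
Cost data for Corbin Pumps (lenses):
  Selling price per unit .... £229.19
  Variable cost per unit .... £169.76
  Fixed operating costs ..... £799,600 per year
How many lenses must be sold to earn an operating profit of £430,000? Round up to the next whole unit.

Contribution margin per unit = £229.19 − £169.76 = £59.43.
Units = (FC + target) / CM = (£799,600 + £430,000) / £59.43 = 20,689.89, so 20,690 lenses.

20,690 lenses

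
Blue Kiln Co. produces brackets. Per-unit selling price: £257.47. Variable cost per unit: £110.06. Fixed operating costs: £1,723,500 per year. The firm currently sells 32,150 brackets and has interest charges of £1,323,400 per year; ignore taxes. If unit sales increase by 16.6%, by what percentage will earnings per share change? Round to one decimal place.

At 32,150 units, contribution = 32,150 × £147.41 = £4,739,231.50.
Subtracting fixed costs: EBIT = £4,739,231.50 − £1,723,500 = £3,015,731.50.
After interest of £1,323,400.00, pre-tax earnings = £1,692,331.50.
DCL = total CM / (EBIT − I) = £4,739,231.50 / £1,692,331.50 = 2.8004.
%ΔEPS = DCL × %ΔSales = 2.8004 × +16.6% = +46.5%.

+46.5%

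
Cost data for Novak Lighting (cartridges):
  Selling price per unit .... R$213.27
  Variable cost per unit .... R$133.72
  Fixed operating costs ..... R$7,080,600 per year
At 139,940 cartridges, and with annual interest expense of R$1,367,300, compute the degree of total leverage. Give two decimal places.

4.15

Contribution at this volume is 139,940 × R$79.55 = R$11,132,227.00.
Subtracting fixed costs: EBIT = R$11,132,227.00 − R$7,080,600 = R$4,051,627.00. Interest = R$1,367,300.00, so EBIT − I = R$2,684,327.00.
DCL = contribution ÷ (EBIT − I) = R$11,132,227.00 ÷ R$2,684,327.00 = 4.1471.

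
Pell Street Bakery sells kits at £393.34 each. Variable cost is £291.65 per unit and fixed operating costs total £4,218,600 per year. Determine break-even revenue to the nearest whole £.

£16,317,673

CM per unit = £393.34 − £291.65 = £101.69; CM ratio = £101.69 / £393.34 = 0.2585.
Break-even revenue = fixed costs × price ÷ CM = £4,218,600 × £393.34 ÷ £101.69 = £16,317,673.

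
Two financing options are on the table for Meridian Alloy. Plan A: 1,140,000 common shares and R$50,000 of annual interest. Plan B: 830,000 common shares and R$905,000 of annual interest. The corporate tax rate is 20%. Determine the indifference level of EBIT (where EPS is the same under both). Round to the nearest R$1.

R$3,194,194

Set EPS_A = EPS_B: (EBIT − R$50,000)(1 − 0.20) ÷ 1,140,000 = (EBIT − R$905,000)(1 − 0.20) ÷ 830,000.
The (1 − t) factor cancels: (EBIT − 50,000) × 830,000 = (EBIT − 905,000) × 1,140,000.
Solving, EBIT = (905,000·1,140,000 − 50,000·830,000) / (1,140,000 − 830,000) = 990,200,000,000 / 310,000 = 3,194,193.55.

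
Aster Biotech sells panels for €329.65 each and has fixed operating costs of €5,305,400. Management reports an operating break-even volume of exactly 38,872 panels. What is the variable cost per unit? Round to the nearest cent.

Contribution per unit must be FC / Q = €5,305,400 / 38,872 = €136.4838.
Hence VC = price − CM = €329.65 − €136.4838 = €193.17.

€193.17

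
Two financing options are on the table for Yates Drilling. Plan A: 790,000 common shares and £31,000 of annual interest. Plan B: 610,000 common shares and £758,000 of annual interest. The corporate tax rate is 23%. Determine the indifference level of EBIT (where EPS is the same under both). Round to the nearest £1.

Set EPS_A = EPS_B: (EBIT − £31,000)(1 − 0.23) ÷ 790,000 = (EBIT − £758,000)(1 − 0.23) ÷ 610,000.
The (1 − t) factor cancels: (EBIT − 31,000) × 610,000 = (EBIT − 758,000) × 790,000.
Solving, EBIT = (758,000·790,000 − 31,000·610,000) / (790,000 − 610,000) = 579,910,000,000 / 180,000 = 3,221,722.22.

£3,221,722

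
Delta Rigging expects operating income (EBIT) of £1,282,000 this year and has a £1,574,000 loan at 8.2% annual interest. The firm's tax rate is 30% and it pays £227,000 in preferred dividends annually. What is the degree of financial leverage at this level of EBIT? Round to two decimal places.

Annual interest charges come to £129,068.00.
Preferred dividends grossed up pre-tax: £227,000 / (1 − 0.30) = £324,285.71.
DFL = EBIT ÷ [EBIT − I − D_p/(1−t)] = £1,282,000 ÷ [£1,282,000 − £129,068.00 − £324,285.71] = £1,282,000 ÷ £828,646.29 = 1.5471.

1.55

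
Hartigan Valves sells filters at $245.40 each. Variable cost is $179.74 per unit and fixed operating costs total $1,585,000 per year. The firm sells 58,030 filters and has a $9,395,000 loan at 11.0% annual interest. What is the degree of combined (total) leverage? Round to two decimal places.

Total contribution margin = 58,030 × $65.66 = $3,810,249.80.
Operating income = contribution − fixed costs = $3,810,249.80 − $1,585,000 = $2,225,249.80. Interest = $1,033,450.00, so EBIT − I = $1,191,799.80.
DCL = contribution ÷ (EBIT − I) = $3,810,249.80 ÷ $1,191,799.80 = 3.1971.

3.20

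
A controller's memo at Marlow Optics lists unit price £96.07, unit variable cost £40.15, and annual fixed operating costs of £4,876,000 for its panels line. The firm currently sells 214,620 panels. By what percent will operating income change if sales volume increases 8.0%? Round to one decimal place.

Total contribution margin = 214,620 × £55.92 = £12,001,550.40.
EBIT = £12,001,550.40 − £4,876,000 = £7,125,550.40.
DOL = contribution ÷ EBIT = £12,001,550.40 ÷ £7,125,550.40 = 1.6843.
Operating income changes by 1.6843 × +8.0% = +13.5%.

+13.5%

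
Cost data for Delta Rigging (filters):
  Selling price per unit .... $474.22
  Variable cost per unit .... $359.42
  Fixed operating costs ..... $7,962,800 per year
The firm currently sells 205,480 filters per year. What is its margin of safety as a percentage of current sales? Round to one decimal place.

66.2%

Unit CM = price − variable cost = $474.22 − $359.42 = $114.80. Break-even units = $7,962,800 ÷ $114.80 = 69,362.37; break-even revenue = 69,362.37 × $474.22 = $32,893,022.79.
Current sales = 205,480 × $474.22 = $97,442,725.60.
Margin of safety = ($97,442,725.60 − $32,893,022.79) ÷ $97,442,725.60 = 66.2%.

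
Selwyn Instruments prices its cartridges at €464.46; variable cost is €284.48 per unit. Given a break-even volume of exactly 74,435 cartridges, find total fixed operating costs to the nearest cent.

Unit CM = price − variable cost = €464.46 − €284.48 = €179.98.
Fixed costs = break-even units × CM = 74,435 × €179.98 = €13,396,811.30.

€13,396,811.30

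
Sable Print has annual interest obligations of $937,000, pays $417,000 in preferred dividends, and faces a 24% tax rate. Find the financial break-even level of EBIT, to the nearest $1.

$1,485,684

Grossing the preferred dividend up to pre-tax terms: $417,000 / (1 − 0.24) = $548,684.21.
Financial break-even EBIT = interest + D_p ÷ (1 − t) = $937,000 + $548,684.21 = $1,485,684.21.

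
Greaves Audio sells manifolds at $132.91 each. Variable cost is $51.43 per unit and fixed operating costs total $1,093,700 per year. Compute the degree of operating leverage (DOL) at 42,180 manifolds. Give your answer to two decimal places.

1.47

Contribution at this volume is 42,180 × $81.48 = $3,436,826.40.
EBIT = $3,436,826.40 − $1,093,700 = $2,343,126.40.
DOL = contribution ÷ EBIT = $3,436,826.40 ÷ $2,343,126.40 = 1.4668.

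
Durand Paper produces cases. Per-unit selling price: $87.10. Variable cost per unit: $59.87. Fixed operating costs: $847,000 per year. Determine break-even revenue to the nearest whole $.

Contribution margin per unit = $87.10 − $59.87 = $27.23, a CM ratio of $27.23 ÷ $87.10 = 0.3126.
Break-even revenue = fixed costs × price ÷ CM = $847,000 × $87.10 ÷ $27.23 = $2,709,280.

$2,709,280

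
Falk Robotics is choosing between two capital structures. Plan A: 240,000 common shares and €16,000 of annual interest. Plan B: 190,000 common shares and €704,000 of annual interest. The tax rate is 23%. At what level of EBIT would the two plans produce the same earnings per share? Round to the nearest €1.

At indifference, (EBIT − 16,000)(1 − t)/240,000 = (EBIT − 704,000)(1 − t)/190,000.
Cancelling (1 − t) and cross-multiplying: 190,000·(EBIT − 16,000) = 240,000·(EBIT − 704,000).
EBIT × (240,000 − 190,000) = 704,000 × 240,000 − 16,000 × 190,000 = 165,920,000,000, so EBIT = 165,920,000,000 ÷ 50,000 = 3,318,400.00.

€3,318,400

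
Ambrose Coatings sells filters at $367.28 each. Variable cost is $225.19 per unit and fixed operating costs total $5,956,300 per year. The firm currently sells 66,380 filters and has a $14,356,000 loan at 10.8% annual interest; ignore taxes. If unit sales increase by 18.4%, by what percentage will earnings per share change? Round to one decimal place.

Total contribution margin = 66,380 × $142.09 = $9,431,934.20.
Operating income = contribution − fixed costs = $9,431,934.20 − $5,956,300 = $3,475,634.20.
Interest = $1,550,448.00, so EBIT − I = $1,925,186.20.
DCL = total CM / (EBIT − I) = $9,431,934.20 / $1,925,186.20 = 4.8992.
%ΔEPS = DCL × %ΔSales = 4.8992 × +18.4% = +90.1%.

+90.1%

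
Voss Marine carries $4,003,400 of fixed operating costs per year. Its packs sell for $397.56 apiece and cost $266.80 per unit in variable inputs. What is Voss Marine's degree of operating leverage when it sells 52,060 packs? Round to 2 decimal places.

2.43

At 52,060 units, contribution = 52,060 × $130.76 = $6,807,365.60.
Subtracting fixed costs: EBIT = $6,807,365.60 − $4,003,400 = $2,803,965.60.
So DOL = total CM / EBIT = $6,807,365.60 / $2,803,965.60 = 2.4278.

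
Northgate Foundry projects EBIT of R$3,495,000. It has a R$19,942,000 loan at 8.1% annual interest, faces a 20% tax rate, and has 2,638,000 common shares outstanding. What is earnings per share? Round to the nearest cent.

R$0.57

Interest = R$1,615,302.00, so EBT = R$3,495,000 − R$1,615,302.00 = R$1,879,698.00.
Net income = R$1,879,698.00 × (1 − 0.20) = R$1,503,758.40.
Per share: R$1,503,758.40 / 2,638,000 shares = R$0.57.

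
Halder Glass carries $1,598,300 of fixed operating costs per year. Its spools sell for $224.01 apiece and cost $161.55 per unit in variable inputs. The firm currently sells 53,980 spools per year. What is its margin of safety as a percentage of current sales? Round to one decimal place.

52.6%

Unit CM = price − variable cost = $224.01 − $161.55 = $62.46. Break-even units = $1,598,300 ÷ $62.46 = 25,589.18; break-even revenue = 25,589.18 × $224.01 = $5,732,231.56.
Actual sales revenue = 53,980 × $224.01 = $12,092,059.80.
Margin of safety = ($12,092,059.80 − $5,732,231.56) ÷ $12,092,059.80 = 52.6%.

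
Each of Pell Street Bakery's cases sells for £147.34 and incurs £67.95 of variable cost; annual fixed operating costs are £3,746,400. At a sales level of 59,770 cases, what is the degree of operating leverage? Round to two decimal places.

4.75

Total contribution margin = 59,770 × £79.39 = £4,745,140.30.
Operating income = contribution − fixed costs = £4,745,140.30 − £3,746,400 = £998,740.30.
DOL = contribution ÷ EBIT = £4,745,140.30 ÷ £998,740.30 = 4.7511.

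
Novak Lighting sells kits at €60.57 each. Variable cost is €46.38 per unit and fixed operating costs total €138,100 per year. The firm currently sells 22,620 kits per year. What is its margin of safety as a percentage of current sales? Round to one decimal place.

57.0%

Unit CM = price − variable cost = €60.57 − €46.38 = €14.19. Break-even units = €138,100 ÷ €14.19 = 9,732.21; break-even revenue = 9,732.21 × €60.57 = €589,479.70.
Current sales = 22,620 × €60.57 = €1,370,093.40.
Margin of safety = (€1,370,093.40 − €589,479.70) ÷ €1,370,093.40 = 57.0%.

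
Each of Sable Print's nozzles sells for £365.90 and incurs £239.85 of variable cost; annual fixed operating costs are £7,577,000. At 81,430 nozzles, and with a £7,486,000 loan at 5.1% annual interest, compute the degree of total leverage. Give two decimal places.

At 81,430 units, contribution = 81,430 × £126.05 = £10,264,251.50.
EBIT = £10,264,251.50 − £7,577,000 = £2,687,251.50. Interest = £381,786.00, so EBIT − I = £2,305,465.50.
DCL = contribution ÷ (EBIT − I) = £10,264,251.50 ÷ £2,305,465.50 = 4.4521.

4.45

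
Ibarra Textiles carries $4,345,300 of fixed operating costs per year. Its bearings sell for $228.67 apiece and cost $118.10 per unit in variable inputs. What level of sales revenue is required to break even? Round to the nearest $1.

$8,986,522

CM per unit = $228.67 − $118.10 = $110.57; CM ratio = $110.57 / $228.67 = 0.4835.
Break-even revenue = fixed costs × price ÷ CM = $4,345,300 × $228.67 ÷ $110.57 = $8,986,522.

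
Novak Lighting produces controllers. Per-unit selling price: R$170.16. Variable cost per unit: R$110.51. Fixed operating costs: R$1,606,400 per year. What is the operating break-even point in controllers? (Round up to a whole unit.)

Each unit contributes R$170.16 − R$110.51 = R$59.65.
Break-even volume = fixed costs ÷ CM per unit = R$1,606,400 ÷ R$59.65 = 26,930.43, so 26,931 controllers.

26,931 controllers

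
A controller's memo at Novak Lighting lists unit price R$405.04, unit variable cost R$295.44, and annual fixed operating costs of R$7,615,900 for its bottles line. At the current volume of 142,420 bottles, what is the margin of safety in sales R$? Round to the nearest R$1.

R$29,540,321

Contribution margin per unit = R$405.04 − R$295.44 = R$109.60. Break-even units = R$7,615,900 ÷ R$109.60 = 69,488.14; break-even revenue = 69,488.14 × R$405.04 = R$28,145,475.69.
Actual sales revenue = 142,420 × R$405.04 = R$57,685,796.80.
Margin of safety = R$57,685,796.80 − R$28,145,475.69 = R$29,540,321.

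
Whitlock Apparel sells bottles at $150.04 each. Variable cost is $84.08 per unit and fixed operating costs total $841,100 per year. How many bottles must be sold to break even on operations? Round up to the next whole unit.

12,752 bottles

Each unit contributes $150.04 − $84.08 = $65.96.
Break-even Q = $841,100 / $65.96 = 12,751.67 → 12,752 bottles.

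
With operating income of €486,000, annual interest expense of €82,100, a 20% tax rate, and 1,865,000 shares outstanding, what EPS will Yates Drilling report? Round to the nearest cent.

Pre-tax income = €486,000 − €82,100.00 = €403,900.00.
After tax at 20%: net income = €403,900.00 × 0.80 = €323,120.00.
Per share: €323,120.00 / 1,865,000 shares = €0.17.

€0.17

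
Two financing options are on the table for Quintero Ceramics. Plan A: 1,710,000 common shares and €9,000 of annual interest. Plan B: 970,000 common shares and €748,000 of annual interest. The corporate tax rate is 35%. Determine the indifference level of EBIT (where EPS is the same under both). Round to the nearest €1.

Set EPS_A = EPS_B: (EBIT − €9,000)(1 − 0.35) ÷ 1,710,000 = (EBIT − €748,000)(1 − 0.35) ÷ 970,000.
The (1 − t) factor cancels: (EBIT − 9,000) × 970,000 = (EBIT − 748,000) × 1,710,000.
EBIT × (1,710,000 − 970,000) = 748,000 × 1,710,000 − 9,000 × 970,000 = 1,270,350,000,000, so EBIT = 1,270,350,000,000 ÷ 740,000 = 1,716,689.19.

€1,716,689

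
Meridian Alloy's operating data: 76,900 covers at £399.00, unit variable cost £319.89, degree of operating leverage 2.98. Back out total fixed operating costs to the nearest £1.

£4,042,096

At 76,900 units, contribution = 76,900 × £79.11 = £6,083,559.00.
Since DOL = CM ÷ EBIT, EBIT = £6,083,559.00 ÷ 2.98 = £2,041,462.75.
Fixed costs = CM − EBIT = £6,083,559.00 − £2,041,462.75 = £4,042,096.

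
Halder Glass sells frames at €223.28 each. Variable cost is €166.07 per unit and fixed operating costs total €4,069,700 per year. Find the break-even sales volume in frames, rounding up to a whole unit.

Contribution margin per unit = €223.28 − €166.07 = €57.21.
Break-even Q = €4,069,700 / €57.21 = 71,136.17 → 71,137 frames.

71,137 frames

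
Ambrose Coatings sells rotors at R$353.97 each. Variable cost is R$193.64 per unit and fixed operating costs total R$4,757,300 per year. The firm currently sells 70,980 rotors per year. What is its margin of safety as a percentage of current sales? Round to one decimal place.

58.2%

Each unit contributes R$353.97 − R$193.64 = R$160.33. Break-even units = R$4,757,300 ÷ R$160.33 = 29,671.93; break-even revenue = 29,671.93 × R$353.97 = R$10,502,971.88.
Current sales = 70,980 × R$353.97 = R$25,124,790.60.
Margin of safety = (R$25,124,790.60 − R$10,502,971.88) ÷ R$25,124,790.60 = 58.2%.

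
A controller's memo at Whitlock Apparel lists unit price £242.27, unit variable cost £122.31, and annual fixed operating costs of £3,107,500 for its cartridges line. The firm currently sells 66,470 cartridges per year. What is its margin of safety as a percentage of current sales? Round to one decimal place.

Contribution margin per unit = £242.27 − £122.31 = £119.96. Break-even units = £3,107,500 ÷ £119.96 = 25,904.47; break-even revenue = 25,904.47 × £242.27 = £6,275,875.50.
Current sales = 66,470 × £242.27 = £16,103,686.90.
Margin of safety = (£16,103,686.90 − £6,275,875.50) ÷ £16,103,686.90 = 61.0%.

61.0%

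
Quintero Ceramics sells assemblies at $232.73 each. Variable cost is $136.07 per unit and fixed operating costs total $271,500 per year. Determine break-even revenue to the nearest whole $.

$653,695

Contribution margin per unit = $232.73 − $136.07 = $96.66, a CM ratio of $96.66 ÷ $232.73 = 0.4153.
Break-even sales = FC ÷ CM ratio = $271,500 × $232.73 / $96.66 = $653,695.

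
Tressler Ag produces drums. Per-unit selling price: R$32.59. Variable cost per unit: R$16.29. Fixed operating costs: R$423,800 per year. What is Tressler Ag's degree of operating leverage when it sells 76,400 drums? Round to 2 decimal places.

Contribution at this volume is 76,400 × R$16.30 = R$1,245,320.00.
EBIT = R$1,245,320.00 − R$423,800 = R$821,520.00.
So DOL = total CM / EBIT = R$1,245,320.00 / R$821,520.00 = 1.5159.

1.52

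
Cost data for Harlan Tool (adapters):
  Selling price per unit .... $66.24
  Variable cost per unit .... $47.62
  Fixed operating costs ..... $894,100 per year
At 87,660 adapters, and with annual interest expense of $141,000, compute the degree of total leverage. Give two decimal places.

At 87,660 units, contribution = 87,660 × $18.62 = $1,632,229.20.
Operating income = contribution − fixed costs = $1,632,229.20 − $894,100 = $738,129.20. Interest = $141,000.00.
DOL = $1,632,229.20 ÷ $738,129.20 = 2.2113; DFL = $738,129.20 ÷ $597,129.20 = 1.2361.
DCL = DOL × DFL = 2.2113 × 1.2361 = 2.7334.

2.73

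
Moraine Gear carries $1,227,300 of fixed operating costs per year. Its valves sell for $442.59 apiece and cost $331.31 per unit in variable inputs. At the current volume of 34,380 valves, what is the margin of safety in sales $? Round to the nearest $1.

Unit CM = price − variable cost = $442.59 − $331.31 = $111.28. Break-even units = $1,227,300 ÷ $111.28 = 11,028.94; break-even revenue = 11,028.94 × $442.59 = $4,881,296.79.
Actual sales revenue = 34,380 × $442.59 = $15,216,244.20.
Margin of safety = $15,216,244.20 − $4,881,296.79 = $10,334,947.

$10,334,947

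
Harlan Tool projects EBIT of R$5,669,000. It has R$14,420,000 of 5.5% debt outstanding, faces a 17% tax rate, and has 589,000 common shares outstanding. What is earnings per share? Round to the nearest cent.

Interest = R$793,100.00, so EBT = R$5,669,000 − R$793,100.00 = R$4,875,900.00.
After tax at 17%: net income = R$4,875,900.00 × 0.83 = R$4,046,997.00.
EPS = R$4,046,997.00 ÷ 589,000 = R$6.87.

R$6.87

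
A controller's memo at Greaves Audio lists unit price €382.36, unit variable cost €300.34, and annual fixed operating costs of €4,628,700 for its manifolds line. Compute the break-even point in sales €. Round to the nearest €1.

Contribution margin per unit = €382.36 − €300.34 = €82.02, a CM ratio of €82.02 ÷ €382.36 = 0.2145.
Break-even revenue = fixed costs × price ÷ CM = €4,628,700 × €382.36 ÷ €82.02 = €21,578,026.

€21,578,026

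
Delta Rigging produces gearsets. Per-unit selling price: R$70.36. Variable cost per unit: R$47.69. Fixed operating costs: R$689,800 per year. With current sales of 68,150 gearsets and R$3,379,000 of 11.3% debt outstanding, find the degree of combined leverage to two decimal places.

Total contribution margin = 68,150 × R$22.67 = R$1,544,960.50.
Subtracting fixed costs: EBIT = R$1,544,960.50 − R$689,800 = R$855,160.50. Interest = R$381,827.00, so EBIT − I = R$473,333.50.
DCL = contribution ÷ (EBIT − I) = R$1,544,960.50 ÷ R$473,333.50 = 3.2640.

3.26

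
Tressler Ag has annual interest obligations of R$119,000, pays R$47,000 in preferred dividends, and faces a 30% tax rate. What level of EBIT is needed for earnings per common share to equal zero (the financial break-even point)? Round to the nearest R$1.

R$186,143

Grossing the preferred dividend up to pre-tax terms: R$47,000 / (1 − 0.30) = R$67,142.86.
EPS = 0 when EBIT covers interest plus the pre-tax preferred burden: R$119,000 + R$67,142.86 = R$186,142.86.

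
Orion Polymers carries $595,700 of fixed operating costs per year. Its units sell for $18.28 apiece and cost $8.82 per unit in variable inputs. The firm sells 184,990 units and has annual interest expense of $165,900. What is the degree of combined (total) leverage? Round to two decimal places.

Total contribution margin = 184,990 × $9.46 = $1,750,005.40.
Operating income = contribution − fixed costs = $1,750,005.40 − $595,700 = $1,154,305.40. Interest = $165,900.00, so EBIT − I = $988,405.40.
Degree of total leverage = total CM / (EBIT − interest) = $1,750,005.40 / $988,405.40 = 1.7705.

1.77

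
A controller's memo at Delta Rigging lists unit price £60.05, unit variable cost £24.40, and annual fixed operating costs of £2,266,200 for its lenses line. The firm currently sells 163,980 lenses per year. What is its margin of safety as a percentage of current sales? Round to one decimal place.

61.2%

Unit CM = price − variable cost = £60.05 − £24.40 = £35.65. Break-even units = £2,266,200 ÷ £35.65 = 63,568.02; break-even revenue = 63,568.02 × £60.05 = £3,817,259.75.
Current sales = 163,980 × £60.05 = £9,846,999.00.
Margin of safety = (£9,846,999.00 − £3,817,259.75) ÷ £9,846,999.00 = 61.2%.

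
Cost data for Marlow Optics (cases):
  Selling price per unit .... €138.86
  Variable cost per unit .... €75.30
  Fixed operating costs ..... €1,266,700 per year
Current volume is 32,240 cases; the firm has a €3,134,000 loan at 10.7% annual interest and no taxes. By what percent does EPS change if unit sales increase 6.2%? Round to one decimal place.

+28.4%

Total contribution margin = 32,240 × €63.56 = €2,049,174.40.
EBIT = €2,049,174.40 − €1,266,700 = €782,474.40.
Interest = €335,338.00, so EBIT − I = €447,136.40.
Degree of combined leverage = contribution ÷ (EBIT − I) = €2,049,174.40 ÷ €447,136.40 = 4.5829.
EPS therefore changes by 4.5829 × (+6.2%) = +28.4%.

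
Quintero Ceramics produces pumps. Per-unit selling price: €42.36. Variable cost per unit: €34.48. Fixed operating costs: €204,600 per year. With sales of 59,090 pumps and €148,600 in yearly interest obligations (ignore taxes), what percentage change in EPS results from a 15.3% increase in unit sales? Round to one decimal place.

+63.4%

At 59,090 units, contribution = 59,090 × €7.88 = €465,629.20.
EBIT = €465,629.20 − €204,600 = €261,029.20.
After interest of €148,600.00, pre-tax earnings = €112,429.20.
Degree of combined leverage = contribution ÷ (EBIT − I) = €465,629.20 ÷ €112,429.20 = 4.1415.
%ΔEPS = DCL × %ΔSales = 4.1415 × +15.3% = +63.4%.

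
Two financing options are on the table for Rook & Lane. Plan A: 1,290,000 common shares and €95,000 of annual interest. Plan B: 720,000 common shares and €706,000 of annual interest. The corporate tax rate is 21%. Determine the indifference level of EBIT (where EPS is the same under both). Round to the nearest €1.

€1,477,789

At indifference, (EBIT − 95,000)(1 − t)/1,290,000 = (EBIT − 706,000)(1 − t)/720,000.
The (1 − t) factor cancels: (EBIT − 95,000) × 720,000 = (EBIT − 706,000) × 1,290,000.
Solving, EBIT = (706,000·1,290,000 − 95,000·720,000) / (1,290,000 − 720,000) = 842,340,000,000 / 570,000 = 1,477,789.47.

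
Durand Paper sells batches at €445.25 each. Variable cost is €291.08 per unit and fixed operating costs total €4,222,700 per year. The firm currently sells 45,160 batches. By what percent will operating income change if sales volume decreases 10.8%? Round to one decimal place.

-27.4%

Contribution at this volume is 45,160 × €154.17 = €6,962,317.20.
EBIT = €6,962,317.20 − €4,222,700 = €2,739,617.20.
Degree of operating leverage = €6,962,317.20 / €2,739,617.20 = 2.5413.
So EBIT moves 2.5413 × (-10.8%) = -27.4%.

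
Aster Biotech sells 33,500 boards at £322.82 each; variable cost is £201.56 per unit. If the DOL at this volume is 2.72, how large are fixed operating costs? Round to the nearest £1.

£2,568,750

Contribution at this volume is 33,500 × £121.26 = £4,062,210.00.
DOL = contribution / EBIT, so EBIT = £4,062,210.00 / 2.72 = £1,493,459.56.
Fixed costs = CM − EBIT = £4,062,210.00 − £1,493,459.56 = £2,568,750.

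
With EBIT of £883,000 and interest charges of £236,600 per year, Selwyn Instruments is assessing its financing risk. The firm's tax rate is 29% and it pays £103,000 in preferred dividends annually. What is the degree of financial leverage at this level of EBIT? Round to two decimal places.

Interest = £236,600.00.
Preferred dividends grossed up pre-tax: £103,000 / (1 − 0.29) = £145,070.42.
DFL = EBIT ÷ [EBIT − I − D_p/(1−t)] = £883,000 ÷ [£883,000 − £236,600.00 − £145,070.42] = £883,000 ÷ £501,329.58 = 1.7613.

1.76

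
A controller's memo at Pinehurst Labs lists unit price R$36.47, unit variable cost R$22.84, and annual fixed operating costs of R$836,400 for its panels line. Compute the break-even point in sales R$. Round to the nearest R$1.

R$2,237,968

Contribution margin per unit = R$36.47 − R$22.84 = R$13.63, a CM ratio of R$13.63 ÷ R$36.47 = 0.3737.
Break-even revenue = fixed costs × price ÷ CM = R$836,400 × R$36.47 ÷ R$13.63 = R$2,237,968.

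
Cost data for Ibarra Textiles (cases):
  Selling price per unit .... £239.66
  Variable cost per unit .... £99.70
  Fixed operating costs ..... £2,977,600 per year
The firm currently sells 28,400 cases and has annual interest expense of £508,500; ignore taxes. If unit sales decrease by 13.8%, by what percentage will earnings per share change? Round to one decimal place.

-112.2%

At 28,400 units, contribution = 28,400 × £139.96 = £3,974,864.00.
EBIT = £3,974,864.00 − £2,977,600 = £997,264.00.
After interest of £508,500.00, pre-tax earnings = £488,764.00.
DCL = total CM / (EBIT − I) = £3,974,864.00 / £488,764.00 = 8.1325.
EPS therefore changes by 8.1325 × (-13.8%) = -112.2%.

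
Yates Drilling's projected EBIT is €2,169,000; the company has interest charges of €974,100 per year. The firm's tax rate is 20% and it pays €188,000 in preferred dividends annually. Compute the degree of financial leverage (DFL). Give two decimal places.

2.26

Interest = €974,100.00.
Pre-tax preferred-dividend burden = €188,000 ÷ (1 − 0.20) = €235,000.00.
DFL = EBIT ÷ [EBIT − I − D_p/(1−t)] = €2,169,000 ÷ [€2,169,000 − €974,100.00 − €235,000.00] = €2,169,000 ÷ €959,900.00 = 2.2596.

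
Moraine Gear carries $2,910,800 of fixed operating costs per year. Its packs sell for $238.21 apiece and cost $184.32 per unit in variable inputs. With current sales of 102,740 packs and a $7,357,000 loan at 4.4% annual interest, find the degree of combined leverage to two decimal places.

At 102,740 units, contribution = 102,740 × $53.89 = $5,536,658.60.
Operating income = contribution − fixed costs = $5,536,658.60 − $2,910,800 = $2,625,858.60. Interest = $323,708.00, so EBIT − I = $2,302,150.60.
DCL = contribution ÷ (EBIT − I) = $5,536,658.60 ÷ $2,302,150.60 = 2.4050.

2.40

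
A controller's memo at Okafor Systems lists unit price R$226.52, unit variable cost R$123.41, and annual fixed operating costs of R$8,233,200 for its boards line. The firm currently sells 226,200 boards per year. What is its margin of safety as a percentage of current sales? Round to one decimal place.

64.7%

Unit CM = price − variable cost = R$226.52 − R$123.41 = R$103.11. Break-even units = R$8,233,200 ÷ R$103.11 = 79,848.71; break-even revenue = 79,848.71 × R$226.52 = R$18,087,328.72.
Current sales = 226,200 × R$226.52 = R$51,238,824.00.
Margin of safety = (R$51,238,824.00 − R$18,087,328.72) ÷ R$51,238,824.00 = 64.7%.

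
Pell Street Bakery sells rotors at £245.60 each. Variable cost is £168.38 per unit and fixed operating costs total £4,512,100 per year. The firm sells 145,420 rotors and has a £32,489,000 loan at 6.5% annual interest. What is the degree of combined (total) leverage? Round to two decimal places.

Contribution at this volume is 145,420 × £77.22 = £11,229,332.40.
EBIT = £11,229,332.40 − £4,512,100 = £6,717,232.40. Interest = £2,111,785.00, so EBIT − I = £4,605,447.40.
Degree of total leverage = total CM / (EBIT − interest) = £11,229,332.40 / £4,605,447.40 = 2.4383.

2.44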